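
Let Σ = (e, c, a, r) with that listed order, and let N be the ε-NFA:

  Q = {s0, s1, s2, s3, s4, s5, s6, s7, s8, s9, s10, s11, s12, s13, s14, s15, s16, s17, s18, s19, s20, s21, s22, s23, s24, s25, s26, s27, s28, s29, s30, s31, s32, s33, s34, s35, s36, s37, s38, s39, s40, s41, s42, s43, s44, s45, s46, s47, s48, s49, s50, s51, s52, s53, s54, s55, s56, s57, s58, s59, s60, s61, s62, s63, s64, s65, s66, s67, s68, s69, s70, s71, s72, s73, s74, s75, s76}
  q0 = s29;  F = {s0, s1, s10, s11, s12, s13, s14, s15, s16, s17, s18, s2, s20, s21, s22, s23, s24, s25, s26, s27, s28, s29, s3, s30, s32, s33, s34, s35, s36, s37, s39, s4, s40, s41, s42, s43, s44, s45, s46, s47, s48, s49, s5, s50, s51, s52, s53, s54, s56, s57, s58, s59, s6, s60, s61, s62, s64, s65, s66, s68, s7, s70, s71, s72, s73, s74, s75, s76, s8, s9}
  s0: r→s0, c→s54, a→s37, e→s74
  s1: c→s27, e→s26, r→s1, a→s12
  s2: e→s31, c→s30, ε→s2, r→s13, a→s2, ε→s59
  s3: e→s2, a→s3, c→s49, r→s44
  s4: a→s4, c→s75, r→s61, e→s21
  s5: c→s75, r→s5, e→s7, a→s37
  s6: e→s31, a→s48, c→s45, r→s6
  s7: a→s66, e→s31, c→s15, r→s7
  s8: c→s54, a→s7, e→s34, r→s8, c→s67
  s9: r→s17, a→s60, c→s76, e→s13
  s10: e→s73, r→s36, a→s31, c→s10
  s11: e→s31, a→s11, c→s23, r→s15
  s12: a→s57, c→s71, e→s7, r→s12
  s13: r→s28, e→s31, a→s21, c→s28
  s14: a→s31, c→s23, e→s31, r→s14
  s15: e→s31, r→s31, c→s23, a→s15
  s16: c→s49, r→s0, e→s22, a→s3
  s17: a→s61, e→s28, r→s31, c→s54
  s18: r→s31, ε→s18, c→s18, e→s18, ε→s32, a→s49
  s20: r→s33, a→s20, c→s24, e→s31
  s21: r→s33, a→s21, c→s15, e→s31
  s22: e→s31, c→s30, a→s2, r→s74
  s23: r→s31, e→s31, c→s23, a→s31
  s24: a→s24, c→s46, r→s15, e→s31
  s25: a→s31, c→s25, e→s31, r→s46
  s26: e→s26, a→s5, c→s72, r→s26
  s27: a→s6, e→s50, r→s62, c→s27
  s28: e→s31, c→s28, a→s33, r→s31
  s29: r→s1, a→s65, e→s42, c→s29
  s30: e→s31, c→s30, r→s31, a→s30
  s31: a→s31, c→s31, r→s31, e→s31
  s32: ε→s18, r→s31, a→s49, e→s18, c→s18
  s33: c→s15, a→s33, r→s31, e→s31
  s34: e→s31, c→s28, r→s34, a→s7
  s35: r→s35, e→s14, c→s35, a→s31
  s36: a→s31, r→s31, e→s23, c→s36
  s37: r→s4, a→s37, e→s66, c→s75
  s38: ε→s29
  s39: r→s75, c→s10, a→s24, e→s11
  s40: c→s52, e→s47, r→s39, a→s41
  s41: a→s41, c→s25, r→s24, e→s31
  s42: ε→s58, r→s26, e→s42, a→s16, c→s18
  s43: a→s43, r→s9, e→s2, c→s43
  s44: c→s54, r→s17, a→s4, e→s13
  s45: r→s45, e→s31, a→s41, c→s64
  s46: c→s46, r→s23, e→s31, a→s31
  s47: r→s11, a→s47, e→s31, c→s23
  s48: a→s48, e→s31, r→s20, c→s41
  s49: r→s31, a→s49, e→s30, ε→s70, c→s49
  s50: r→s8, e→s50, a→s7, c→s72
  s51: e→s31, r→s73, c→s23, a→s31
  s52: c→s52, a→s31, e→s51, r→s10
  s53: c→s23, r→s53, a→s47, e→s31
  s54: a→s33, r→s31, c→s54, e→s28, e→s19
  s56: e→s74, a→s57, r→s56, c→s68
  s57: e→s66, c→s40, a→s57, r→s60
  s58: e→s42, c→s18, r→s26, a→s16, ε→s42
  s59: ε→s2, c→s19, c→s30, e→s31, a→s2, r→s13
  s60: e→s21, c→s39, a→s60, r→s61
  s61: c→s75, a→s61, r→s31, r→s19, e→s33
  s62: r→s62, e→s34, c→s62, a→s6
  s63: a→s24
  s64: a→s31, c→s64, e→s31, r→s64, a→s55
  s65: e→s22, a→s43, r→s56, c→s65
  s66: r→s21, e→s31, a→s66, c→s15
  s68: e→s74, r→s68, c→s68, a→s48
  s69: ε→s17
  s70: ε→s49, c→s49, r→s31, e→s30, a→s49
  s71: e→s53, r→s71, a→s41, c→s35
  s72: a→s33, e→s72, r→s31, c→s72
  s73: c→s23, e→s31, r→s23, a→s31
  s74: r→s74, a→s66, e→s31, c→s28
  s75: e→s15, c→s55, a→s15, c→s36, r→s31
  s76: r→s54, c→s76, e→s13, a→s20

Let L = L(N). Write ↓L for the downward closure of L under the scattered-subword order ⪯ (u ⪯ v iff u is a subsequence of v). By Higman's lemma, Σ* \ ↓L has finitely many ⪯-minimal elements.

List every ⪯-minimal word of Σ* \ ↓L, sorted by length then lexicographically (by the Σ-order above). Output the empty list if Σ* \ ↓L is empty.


A = [ecr, aee, rcae, aarrr, rcree, racca].

|Q|=77, |F|=70, |δ|=303 (12 ε).
min D↑ (67 st, q0=0, F={13}): 0:e→1,c→0,a→2,r→3 1:e→1,c→4,a→5,r→6 2:e→7,c→2,a→8,r→9 3:e→6,c→10,a→11,r→3 4:e→4,c→4,a→12,r→13 5:e→7,c→12,a→14,r→15 6:e→6,c→16,a→17,r→6 7:e→13,c→18,a→19,r→20 8:e→19,c→8,a→8,r→21 9:e→20,c→22,a→23,r→9 10:e→24,c→10,a→25,r→26 11:e→27,c→28,a→23,r→11 12:e→18,c→12,a→12,r→13 13:e→13,c→13,a→13,r→13 14:e→19,c→12,a→14,r→29 15:e→20,c→30,a→31,r→15 16:e→16,c→16,a→32,r→13 17:e→27,c→33,a→31,r→17 18:e→13,c→18,a→18,r→13 19:e→13,c→18,a→19,r→34 20:e→13,c→35,a→36,r→20 21:e→34,c→37,a→38,r→39 22:e→20,c→22,a→40,r→22 23:e→36,c→41,a→23,r→38 24:e→24,c→16,a→27,r→42 25:e→13,c→43,a→40,r→25 26:e→44,c→26,a→25,r→26 27:e→13,c→45,a→36,r→27 28:e→46,c→47,a→48,r→28 29:e→34,c→30,a→49,r→39 30:e→35,c→30,a→32,r→13 31:e→36,c→33,a→31,r→49 32:e→13,c→45,a→32,r→13 33:e→45,c→50,a→45,r→13 34:e→13,c→35,a→51,r→35 35:e→13,c→35,a→32,r→13 36:e→13,c→45,a→36,r→51 37:e→34,c→37,a→52,r→30 38:e→51,c→53,a→38,r→54 39:e→35,c→30,a→54,r→13 40:e→13,c→48,a→40,r→52 41:e→55,c→56,a→48,r→53 42:e→44,c→30,a→27,r→42 43:e→13,c→57,a→48,r→43 44:e→13,c→35,a→27,r→44 45:e→13,c→58,a→45,r→13 46:e→13,c→58,a→55,r→46 47:e→59,c→47,a→13,r→47 48:e→13,c→60,a→48,r→61 49:e→51,c→33,a→49,r→54 50:e→58,c→50,a→13,r→13 51:e→13,c→45,a→51,r→32 52:e→13,c→61,a→52,r→32 53:e→62,c→63,a→61,r→33 54:e→32,c→33,a→54,r→13 55:e→13,c→58,a→55,r→62 56:e→64,c→56,a→13,r→63 57:e→13,c→57,a→13,r→57 58:e→13,c→58,a→13,r→13 59:e→13,c→58,a→13,r→59 60:e→13,c→60,a→13,r→65 61:e→13,c→65,a→61,r→45 62:e→13,c→58,a→62,r→45 63:e→66,c→63,a→13,r→50 64:e→13,c→58,a→13,r→66 65:e→13,c→65,a→13,r→58 66:e→13,c→58,a→13,r→58 (ε-aug+det+¬).
'ecr': N↓-sim [74, 46, 17, 1] end={s31} — reject; 3/3 del acc.
'aee': run [74, 60, 21, 1] end={s31} rej; 3/3 del acc.
'rcae': |S_i|=[74, 59, 45, 19, 1] end={s31} ∉↓L; 4/4 single-dels accept.
'aarrr': N↓-sim [74, 60, 43, 26, 12, 2] end={s19,s31} ∉↓L; 5/5 deletions ∈↓L.
'rcree': run [74, 59, 45, 37, 16, 1] end={s31} ∉↓L; 5/5 single-dels accept.
'racca': run [74, 59, 39, 24, 13, 2] end={s31,s55} ∉↓L; 5/5 deletions ∈↓L.
6 minimals (antichain).


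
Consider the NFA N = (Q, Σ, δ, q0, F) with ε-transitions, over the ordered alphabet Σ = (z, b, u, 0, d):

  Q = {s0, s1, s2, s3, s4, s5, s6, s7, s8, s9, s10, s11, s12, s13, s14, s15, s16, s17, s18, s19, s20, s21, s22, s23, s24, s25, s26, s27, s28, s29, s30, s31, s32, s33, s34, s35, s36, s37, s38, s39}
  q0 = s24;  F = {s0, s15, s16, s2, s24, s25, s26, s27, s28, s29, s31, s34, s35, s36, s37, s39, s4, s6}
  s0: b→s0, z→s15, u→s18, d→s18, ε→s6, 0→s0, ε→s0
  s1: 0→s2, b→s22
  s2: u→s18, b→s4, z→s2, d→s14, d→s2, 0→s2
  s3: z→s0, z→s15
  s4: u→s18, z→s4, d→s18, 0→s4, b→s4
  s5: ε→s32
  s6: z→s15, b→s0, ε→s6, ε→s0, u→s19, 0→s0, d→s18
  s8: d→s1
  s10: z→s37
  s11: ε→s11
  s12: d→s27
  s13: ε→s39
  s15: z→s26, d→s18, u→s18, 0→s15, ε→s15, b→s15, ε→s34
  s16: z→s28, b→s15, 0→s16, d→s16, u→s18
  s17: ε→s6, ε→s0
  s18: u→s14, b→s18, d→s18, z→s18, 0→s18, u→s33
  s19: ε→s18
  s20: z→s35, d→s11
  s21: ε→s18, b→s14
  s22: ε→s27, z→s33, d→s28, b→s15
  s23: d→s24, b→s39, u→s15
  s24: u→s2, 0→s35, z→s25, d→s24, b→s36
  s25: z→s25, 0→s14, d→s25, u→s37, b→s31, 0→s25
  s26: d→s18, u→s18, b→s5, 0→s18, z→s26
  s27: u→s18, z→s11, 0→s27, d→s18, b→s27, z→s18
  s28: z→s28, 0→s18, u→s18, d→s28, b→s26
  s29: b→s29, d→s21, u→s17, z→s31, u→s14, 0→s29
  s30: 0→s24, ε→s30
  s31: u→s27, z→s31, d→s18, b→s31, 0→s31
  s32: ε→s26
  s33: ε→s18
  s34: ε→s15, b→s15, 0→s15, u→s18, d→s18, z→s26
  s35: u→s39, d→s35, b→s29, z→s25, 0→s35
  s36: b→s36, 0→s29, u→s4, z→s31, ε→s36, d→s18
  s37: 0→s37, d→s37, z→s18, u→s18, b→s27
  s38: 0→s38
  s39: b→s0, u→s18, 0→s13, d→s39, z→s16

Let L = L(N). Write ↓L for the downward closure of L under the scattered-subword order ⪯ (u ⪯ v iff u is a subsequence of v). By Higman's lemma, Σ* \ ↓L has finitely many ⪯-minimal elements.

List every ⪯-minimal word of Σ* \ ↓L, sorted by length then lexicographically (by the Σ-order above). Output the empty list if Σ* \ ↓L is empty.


A = [bd, uu, zuz, 0uzz0].

|Q|=40, |F|=18, |δ|=137 (19 ε).
min D↑ (17 st, q0=0, F={9}): 0:z→1,b→2,u→3,0→4,d→0 1:z→1,b→5,u→6,0→1,d→1 2:z→5,b→2,u→7,0→8,d→9 3:z→3,b→7,u→9,0→3,d→3 4:z→1,b→8,u→10,0→4,d→4 5:z→5,b→5,u→11,0→5,d→9 6:z→9,b→11,u→9,0→6,d→6 7:z→7,b→7,u→9,0→7,d→9 8:z→5,b→8,u→12,0→8,d→9 9:z→9,b→9,u→9,0→9,d→9 10:z→13,b→12,u→9,0→10,d→10 11:z→9,b→11,u→9,0→11,d→9 12:z→14,b→12,u→9,0→12,d→9 13:z→15,b→14,u→9,0→13,d→13 14:z→16,b→14,u→9,0→14,d→9 15:z→15,b→16,u→9,0→9,d→15 16:z→16,b→16,u→9,0→9,d→9.
'bd': |S_i|=[28, 19, 4] end={s14,s18,s21,s33} rej; 2/2 single-dels accept.
'uu': |S_i|=[28, 21, 4] end={s14,s18,s19,s33} ∉↓L; 2/2 single-dels accept.
'zuz': N↓-sim [28, 17, 6, 4] end={s11,s14,s18,s33} rej; 3/3 single-dels accept.
'0uzz0': |S_i|=[28, 26, 19, 11, 7, 3] end={s14,s18,s33} ∉↓L; 5/5 single-dels accept.
4 minimals (antichain).


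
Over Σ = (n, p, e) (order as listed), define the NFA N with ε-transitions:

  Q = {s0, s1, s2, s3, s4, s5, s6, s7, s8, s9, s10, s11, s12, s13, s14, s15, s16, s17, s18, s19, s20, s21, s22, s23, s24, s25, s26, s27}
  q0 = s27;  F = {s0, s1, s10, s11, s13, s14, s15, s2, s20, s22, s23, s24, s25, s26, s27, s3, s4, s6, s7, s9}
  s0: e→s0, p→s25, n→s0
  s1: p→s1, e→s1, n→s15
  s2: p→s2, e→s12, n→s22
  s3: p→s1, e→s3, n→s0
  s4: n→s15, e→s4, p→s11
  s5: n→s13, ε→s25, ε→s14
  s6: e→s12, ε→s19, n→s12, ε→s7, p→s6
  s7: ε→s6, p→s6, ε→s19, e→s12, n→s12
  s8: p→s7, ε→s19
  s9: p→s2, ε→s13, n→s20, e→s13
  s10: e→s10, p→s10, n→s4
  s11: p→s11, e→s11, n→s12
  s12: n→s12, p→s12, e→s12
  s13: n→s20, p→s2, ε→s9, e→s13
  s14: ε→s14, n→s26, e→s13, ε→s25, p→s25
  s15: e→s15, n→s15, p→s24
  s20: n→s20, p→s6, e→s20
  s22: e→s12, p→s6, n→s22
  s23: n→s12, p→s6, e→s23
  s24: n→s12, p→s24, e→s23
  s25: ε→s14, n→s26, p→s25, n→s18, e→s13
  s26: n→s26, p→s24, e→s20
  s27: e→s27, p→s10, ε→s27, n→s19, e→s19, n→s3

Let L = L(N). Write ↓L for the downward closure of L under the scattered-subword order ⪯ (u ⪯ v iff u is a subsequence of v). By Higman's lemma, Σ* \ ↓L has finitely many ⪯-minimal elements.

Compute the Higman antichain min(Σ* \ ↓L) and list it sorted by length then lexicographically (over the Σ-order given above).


min(Σ*\↓L) = [pnpn, nnpepe].

|Q|=28, |F|=20, |δ|=81 (13 ε).
min D↑ (18 st, q0=0, F={12}): 0:n→1,p→2,e→0 1:n→3,p→4,e→1 2:n→5,p→2,e→2 3:n→3,p→6,e→3 4:n→7,p→4,e→4 5:n→7,p→8,e→5 6:n→9,p→6,e→10 7:n→7,p→11,e→7 8:n→12,p→8,e→8 9:n→9,p→11,e→13 10:n→13,p→14,e→10 11:n→12,p→11,e→15 12:n→12,p→12,e→12 13:n→13,p→16,e→13 14:n→17,p→14,e→12 15:n→12,p→16,e→15 16:n→12,p→16,e→12 17:n→17,p→16,e→12 (ε-aug+det+¬).
'pnpn': |S_i|=[23, 20, 13, 7, 1] end={s12} — reject; 4/4 del acc.
'nnpepe': N↓-sim [23, 21, 17, 15, 10, 6, 1] end={s12} rej; 6/6 single-dels accept.
2 words, ⪯-incomp.


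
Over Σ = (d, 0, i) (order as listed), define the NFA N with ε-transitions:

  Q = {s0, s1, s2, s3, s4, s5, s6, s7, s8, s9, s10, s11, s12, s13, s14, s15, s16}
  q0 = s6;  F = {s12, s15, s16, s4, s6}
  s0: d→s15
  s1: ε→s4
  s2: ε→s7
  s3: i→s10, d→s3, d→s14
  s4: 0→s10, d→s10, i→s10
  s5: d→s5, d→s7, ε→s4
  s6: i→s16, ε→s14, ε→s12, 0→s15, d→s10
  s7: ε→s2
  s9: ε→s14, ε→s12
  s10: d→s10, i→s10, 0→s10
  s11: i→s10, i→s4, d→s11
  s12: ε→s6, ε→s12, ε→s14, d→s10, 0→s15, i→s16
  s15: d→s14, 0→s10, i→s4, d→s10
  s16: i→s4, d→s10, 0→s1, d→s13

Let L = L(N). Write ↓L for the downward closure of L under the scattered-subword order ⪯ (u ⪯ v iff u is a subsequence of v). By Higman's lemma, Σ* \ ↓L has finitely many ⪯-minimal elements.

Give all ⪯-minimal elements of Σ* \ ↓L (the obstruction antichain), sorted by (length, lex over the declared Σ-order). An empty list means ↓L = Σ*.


A = [d, 00, 0ii, i0i, ii0, iii].

|Q|=17, |F|=5, |δ|=40 (11 ε).
min D↑ (5 st, q0=0, F={1}): 0:d→1,0→2,i→3 1:d→1,0→1,i→1 2:d→1,0→1,i→4 3:d→1,0→4,i→4 4:d→1,0→1,i→1.
'd': run [9, 3] end={s10,s13,s14} ∉↓L; 1/1 del acc.
'00': |S_i|=[9, 5, 1] end={s10} rej; 2/2 del acc.
'0ii': N↓-sim [9, 5, 2, 1] end={s10} — reject; 3/3 deletions ∈↓L.
'i0i': N↓-sim [9, 5, 3, 1] end={s10} ∉↓L; 3/3 del acc.
'ii0': run [9, 5, 2, 1] end={s10} ∉↓L; 3/3 del acc.
'iii': |S_i|=[9, 5, 2, 1] end={s10} — reject; 3/3 del acc.
6 words, ⪯-incomp.


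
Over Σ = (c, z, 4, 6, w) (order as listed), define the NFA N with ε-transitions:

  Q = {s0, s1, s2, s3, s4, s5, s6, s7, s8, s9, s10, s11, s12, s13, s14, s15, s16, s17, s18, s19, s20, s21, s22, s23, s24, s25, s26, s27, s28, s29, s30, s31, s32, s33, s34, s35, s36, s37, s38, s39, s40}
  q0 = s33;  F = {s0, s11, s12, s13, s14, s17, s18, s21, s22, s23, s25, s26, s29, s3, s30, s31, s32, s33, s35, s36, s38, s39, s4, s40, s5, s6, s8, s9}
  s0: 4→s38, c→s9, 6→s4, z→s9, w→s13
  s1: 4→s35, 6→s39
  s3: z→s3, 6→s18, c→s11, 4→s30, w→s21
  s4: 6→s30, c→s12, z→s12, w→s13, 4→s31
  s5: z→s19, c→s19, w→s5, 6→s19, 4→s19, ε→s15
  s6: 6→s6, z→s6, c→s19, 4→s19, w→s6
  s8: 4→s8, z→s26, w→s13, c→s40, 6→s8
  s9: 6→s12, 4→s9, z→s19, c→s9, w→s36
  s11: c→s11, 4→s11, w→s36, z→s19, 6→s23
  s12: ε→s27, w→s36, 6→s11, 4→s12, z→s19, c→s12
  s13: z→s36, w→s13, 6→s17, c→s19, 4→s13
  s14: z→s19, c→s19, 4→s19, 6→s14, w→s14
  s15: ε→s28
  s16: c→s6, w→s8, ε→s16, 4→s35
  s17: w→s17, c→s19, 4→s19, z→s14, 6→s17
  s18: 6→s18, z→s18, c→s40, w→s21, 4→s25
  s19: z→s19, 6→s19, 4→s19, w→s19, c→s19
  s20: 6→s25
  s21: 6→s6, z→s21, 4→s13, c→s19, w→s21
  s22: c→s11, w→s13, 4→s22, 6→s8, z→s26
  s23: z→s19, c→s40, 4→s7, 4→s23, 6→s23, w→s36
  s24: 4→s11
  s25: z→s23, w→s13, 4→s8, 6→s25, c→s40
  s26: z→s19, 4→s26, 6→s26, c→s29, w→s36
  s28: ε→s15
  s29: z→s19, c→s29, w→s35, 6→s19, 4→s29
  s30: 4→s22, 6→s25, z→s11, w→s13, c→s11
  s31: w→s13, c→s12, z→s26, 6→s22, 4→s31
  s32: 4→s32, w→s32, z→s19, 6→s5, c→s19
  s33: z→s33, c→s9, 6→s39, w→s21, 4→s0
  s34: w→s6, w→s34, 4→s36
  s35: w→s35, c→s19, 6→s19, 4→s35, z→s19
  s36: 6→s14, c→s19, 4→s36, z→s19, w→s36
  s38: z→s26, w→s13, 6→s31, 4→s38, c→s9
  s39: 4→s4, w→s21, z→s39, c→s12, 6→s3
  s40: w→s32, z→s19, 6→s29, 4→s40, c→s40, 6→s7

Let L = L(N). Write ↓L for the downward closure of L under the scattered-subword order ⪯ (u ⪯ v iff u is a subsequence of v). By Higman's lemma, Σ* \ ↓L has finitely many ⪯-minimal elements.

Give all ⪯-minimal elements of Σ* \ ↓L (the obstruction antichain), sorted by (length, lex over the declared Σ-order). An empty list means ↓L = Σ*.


|Q|=41, |F|=28, |δ|=162 (5 ε).
min D↑ (29 st, q0=0, F={5}): 0:c→1,z→0,4→2,6→3,w→4 1:c→1,z→5,4→1,6→6,w→7 2:c→1,z→1,4→8,6→9,w→10 3:c→6,z→3,4→9,6→11,w→4 4:c→5,z→4,4→10,6→12,w→4 5:c→5,z→5,4→5,6→5,w→5 6:c→6,z→5,4→6,6→13,w→7 7:c→5,z→5,4→7,6→14,w→7 8:c→1,z→15,4→8,6→16,w→10 9:c→6,z→6,4→16,6→17,w→10 10:c→5,z→7,4→10,6→18,w→10 11:c→13,z→11,4→17,6→19,w→4 12:c→5,z→12,4→5,6→12,w→12 13:c→13,z→5,4→13,6→20,w→7 14:c→5,z→5,4→5,6→14,w→14 15:c→21,z→5,4→15,6→15,w→7 16:c→6,z→15,4→16,6→22,w→10 17:c→13,z→13,4→22,6→23,w→10 18:c→5,z→14,4→5,6→18,w→18 19:c→24,z→19,4→23,6→19,w→4 20:c→24,z→5,4→20,6→20,w→7 21:c→21,z→5,4→21,6→5,w→25 22:c→13,z→15,4→22,6→26,w→10 23:c→24,z→20,4→26,6→23,w→10 24:c→24,z→5,4→24,6→21,w→27 25:c→5,z→5,4→25,6→5,w→25 26:c→24,z→15,4→26,6→26,w→10 27:c→5,z→5,4→27,6→28,w→27 28:c→5,z→5,4→5,6→5,w→28 (ε-aug+det+¬).
'cz': N↓-sim [33, 16, 1] end={s19} rej; 2/2 del acc.
'wc': |S_i|=[33, 12, 1] end={s19} ∉↓L; 2/2 deletions ∈↓L.
'4zz': run [33, 27, 17, 1] end={s19} ∉↓L; 3/3 deletions ∈↓L.
'w64': run [33, 12, 7, 1] end={s19} rej; 3/3 single-dels accept.
'44zc6': |S_i|=[33, 27, 23, 6, 3, 1] end={s19} rej; 5/5 single-dels accept.
'666c66': |S_i|=[33, 29, 24, 20, 9, 7, 1] end={s19} — reject; 6/6 deletions ∈↓L.
6 minimals (antichain).

Antichain: [cz, wc, 4zz, w64, 44zc6, 666c66].


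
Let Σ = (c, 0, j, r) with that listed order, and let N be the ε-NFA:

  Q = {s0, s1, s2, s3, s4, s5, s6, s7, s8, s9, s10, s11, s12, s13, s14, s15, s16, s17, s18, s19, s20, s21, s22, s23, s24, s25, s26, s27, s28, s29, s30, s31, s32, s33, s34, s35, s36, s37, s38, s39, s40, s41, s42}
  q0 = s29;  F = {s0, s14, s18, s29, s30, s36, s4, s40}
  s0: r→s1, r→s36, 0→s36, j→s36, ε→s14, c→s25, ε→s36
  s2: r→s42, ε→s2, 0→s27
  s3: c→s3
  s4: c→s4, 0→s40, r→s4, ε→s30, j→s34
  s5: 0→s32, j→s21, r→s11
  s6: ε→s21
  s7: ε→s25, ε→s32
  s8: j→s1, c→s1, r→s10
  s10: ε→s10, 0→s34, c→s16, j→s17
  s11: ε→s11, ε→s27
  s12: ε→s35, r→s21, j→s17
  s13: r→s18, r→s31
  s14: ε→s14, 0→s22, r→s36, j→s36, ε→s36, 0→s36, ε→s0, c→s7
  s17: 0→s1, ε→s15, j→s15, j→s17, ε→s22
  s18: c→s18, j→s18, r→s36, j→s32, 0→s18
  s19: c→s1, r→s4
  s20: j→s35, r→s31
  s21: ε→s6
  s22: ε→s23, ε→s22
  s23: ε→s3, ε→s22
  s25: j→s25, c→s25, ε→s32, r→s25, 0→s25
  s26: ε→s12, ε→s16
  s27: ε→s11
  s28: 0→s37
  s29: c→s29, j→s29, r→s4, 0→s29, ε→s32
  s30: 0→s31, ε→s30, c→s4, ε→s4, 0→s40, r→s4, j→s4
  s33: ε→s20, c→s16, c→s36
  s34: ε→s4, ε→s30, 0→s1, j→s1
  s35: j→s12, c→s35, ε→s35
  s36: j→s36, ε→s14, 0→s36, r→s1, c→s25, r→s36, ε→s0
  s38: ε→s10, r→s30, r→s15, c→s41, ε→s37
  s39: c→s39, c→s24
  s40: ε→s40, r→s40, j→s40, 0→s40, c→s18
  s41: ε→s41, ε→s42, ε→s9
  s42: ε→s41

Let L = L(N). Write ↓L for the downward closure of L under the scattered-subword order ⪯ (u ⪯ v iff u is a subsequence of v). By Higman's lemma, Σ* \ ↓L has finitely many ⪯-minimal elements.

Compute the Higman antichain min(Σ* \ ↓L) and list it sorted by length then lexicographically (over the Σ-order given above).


min(Σ*\↓L) = [r0crc].

|Q|=43, |F|=8, |δ|=117 (41 ε).
min D↑ (6 st, q0=0, F={5}): 0:c→0,0→0,j→0,r→1 1:c→1,0→2,j→1,r→1 2:c→3,0→2,j→2,r→2 3:c→3,0→3,j→3,r→4 4:c→5,0→4,j→4,r→4 5:c→5,0→5,j→5,r→5 [Hopcroft].
'r0crc': run [17, 16, 13, 11, 10, 4] end={s25,s3,s32,s7} ∉↓L; 5/5 del acc.
1 minimals (antichain).


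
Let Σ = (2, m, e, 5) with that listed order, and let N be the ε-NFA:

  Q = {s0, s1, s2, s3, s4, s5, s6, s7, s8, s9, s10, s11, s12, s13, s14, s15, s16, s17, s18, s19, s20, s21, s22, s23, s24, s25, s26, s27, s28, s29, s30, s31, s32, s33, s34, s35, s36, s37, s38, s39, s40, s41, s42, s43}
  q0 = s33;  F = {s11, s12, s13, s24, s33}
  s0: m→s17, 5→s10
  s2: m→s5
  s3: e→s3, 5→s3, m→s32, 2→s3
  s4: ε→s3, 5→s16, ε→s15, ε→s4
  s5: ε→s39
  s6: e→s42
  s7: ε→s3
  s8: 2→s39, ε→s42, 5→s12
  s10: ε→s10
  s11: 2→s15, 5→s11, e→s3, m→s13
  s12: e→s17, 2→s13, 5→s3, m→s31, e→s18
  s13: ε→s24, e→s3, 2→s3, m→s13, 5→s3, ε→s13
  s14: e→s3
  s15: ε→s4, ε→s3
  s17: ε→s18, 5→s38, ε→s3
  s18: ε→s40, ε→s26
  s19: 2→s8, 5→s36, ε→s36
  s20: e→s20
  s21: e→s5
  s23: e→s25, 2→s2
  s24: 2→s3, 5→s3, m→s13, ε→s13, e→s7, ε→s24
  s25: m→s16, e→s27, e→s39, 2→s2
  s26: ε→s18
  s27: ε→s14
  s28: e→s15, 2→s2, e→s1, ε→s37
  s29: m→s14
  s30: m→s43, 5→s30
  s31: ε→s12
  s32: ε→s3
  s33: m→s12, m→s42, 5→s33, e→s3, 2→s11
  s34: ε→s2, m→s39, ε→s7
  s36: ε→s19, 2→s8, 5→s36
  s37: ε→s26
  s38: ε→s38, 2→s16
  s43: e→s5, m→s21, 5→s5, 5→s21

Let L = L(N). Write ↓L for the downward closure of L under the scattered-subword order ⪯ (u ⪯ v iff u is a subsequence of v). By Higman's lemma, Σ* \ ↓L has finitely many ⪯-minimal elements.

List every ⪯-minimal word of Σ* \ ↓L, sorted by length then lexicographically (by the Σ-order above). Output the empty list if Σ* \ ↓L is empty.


A = [e, 22, m5].

|Q|=44, |F|=5, |δ|=87 (28 ε).
min D↑ (5 st, q0=0, F={3}): 0:2→1,m→2,e→3,5→0 1:2→3,m→4,e→3,5→1 2:2→4,m→2,e→3,5→3 3:2→3,m→3,e→3,5→3 4:2→3,m→4,e→3,5→3.
'e': N↓-sim [18, 9] end={s16,s17,s18,s26,s3,s32,s38,s40,s7} ∉↓L; 1/1 deletions ∈↓L.
'22': |S_i|=[18, 9, 5] end={s15,s16,s3,s32,s4} ∉↓L; 2/2 deletions ∈↓L.
'm5': run [18, 14, 4] end={s16,s3,s32,s38} ∉↓L; 2/2 deletions ∈↓L.
3 minimals (antichain).


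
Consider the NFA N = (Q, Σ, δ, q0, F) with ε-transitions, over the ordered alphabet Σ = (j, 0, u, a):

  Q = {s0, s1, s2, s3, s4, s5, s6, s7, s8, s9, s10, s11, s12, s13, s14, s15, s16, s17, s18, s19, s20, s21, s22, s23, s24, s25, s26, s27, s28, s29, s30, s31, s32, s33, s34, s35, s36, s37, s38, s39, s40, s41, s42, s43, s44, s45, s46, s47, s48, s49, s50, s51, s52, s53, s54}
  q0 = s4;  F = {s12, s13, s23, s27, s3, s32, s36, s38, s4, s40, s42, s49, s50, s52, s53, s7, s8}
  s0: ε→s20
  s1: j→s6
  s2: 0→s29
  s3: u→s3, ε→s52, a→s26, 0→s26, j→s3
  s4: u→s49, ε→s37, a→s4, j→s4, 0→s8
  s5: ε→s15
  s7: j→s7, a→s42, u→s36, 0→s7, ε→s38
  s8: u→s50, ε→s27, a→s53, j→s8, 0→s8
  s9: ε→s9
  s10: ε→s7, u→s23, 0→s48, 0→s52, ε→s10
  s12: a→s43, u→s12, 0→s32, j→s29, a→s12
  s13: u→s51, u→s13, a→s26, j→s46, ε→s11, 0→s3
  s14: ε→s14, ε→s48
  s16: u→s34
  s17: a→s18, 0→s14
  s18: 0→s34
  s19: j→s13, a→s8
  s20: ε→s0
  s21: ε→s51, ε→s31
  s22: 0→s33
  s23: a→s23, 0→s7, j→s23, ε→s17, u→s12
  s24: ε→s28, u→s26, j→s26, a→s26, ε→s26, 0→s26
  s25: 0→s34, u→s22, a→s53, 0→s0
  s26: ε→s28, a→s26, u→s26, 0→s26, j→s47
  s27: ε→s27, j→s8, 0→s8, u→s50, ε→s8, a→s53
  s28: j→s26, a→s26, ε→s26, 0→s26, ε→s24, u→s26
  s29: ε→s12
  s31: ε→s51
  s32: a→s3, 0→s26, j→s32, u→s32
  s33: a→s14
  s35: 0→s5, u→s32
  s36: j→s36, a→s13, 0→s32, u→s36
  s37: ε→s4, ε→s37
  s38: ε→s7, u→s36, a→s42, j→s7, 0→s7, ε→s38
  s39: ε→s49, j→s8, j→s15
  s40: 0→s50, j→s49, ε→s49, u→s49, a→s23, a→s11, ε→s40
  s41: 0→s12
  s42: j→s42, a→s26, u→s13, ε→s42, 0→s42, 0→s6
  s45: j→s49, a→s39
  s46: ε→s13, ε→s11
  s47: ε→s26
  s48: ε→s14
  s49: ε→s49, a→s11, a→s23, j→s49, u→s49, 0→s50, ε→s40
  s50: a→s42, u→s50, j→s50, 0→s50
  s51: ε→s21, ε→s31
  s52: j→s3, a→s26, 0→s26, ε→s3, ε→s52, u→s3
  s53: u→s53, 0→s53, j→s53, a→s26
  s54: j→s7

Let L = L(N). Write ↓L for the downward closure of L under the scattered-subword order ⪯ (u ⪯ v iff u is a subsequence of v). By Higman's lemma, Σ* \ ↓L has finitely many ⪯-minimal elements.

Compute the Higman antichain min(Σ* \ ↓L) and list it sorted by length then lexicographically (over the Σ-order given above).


|Q|=55, |F|=17, |δ|=153 (43 ε).
min D↑ (14 st, q0=0, F={7}): 0:j→0,0→1,u→2,a→0 1:j→1,0→1,u→3,a→4 2:j→2,0→3,u→2,a→5 3:j→3,0→3,u→3,a→6 4:j→4,0→4,u→4,a→7 5:j→5,0→8,u→9,a→5 6:j→6,0→6,u→10,a→7 7:j→7,0→7,u→7,a→7 8:j→8,0→8,u→11,a→6 9:j→9,0→12,u→9,a→9 10:j→10,0→13,u→10,a→7 11:j→11,0→12,u→11,a→10 12:j→12,0→7,u→12,a→13 13:j→13,0→7,u→13,a→7 [Hopcroft].
'0aa': |S_i|=[35, 25, 15, 4] end={s24,s26,s28,s47} rej; 3/3 deletions ∈↓L.
'uau00': run [35, 31, 27, 17, 7, 4] end={s24,s26,s28,s47} rej; 5/5 deletions ∈↓L.
2 obstructions.

A = [0aa, uau00].


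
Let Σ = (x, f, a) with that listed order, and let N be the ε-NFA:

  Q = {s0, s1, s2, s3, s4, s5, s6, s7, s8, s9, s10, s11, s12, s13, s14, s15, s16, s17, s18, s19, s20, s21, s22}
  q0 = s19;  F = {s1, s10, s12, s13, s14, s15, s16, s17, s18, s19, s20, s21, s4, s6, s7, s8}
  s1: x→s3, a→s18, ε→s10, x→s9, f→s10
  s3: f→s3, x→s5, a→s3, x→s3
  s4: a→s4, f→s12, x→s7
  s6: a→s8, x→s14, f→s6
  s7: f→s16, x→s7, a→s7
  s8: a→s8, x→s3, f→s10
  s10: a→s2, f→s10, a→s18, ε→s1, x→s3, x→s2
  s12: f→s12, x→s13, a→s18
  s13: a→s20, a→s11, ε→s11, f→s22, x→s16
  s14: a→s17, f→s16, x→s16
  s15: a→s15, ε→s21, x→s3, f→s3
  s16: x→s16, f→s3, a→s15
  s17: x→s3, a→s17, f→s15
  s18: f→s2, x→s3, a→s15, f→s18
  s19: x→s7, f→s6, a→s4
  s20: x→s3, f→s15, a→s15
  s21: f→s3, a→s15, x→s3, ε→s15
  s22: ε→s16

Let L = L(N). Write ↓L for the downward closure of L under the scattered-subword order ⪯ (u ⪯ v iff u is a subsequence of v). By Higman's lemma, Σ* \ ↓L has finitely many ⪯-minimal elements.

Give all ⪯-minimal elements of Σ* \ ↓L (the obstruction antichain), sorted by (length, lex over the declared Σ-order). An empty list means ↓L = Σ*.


|Q|=23, |F|=16, |δ|=63 (6 ε).
min D↑ (15 st, q0=0, F={8}): 0:x→1,f→2,a→3 1:x→1,f→4,a→1 2:x→5,f→2,a→6 3:x→1,f→7,a→3 4:x→4,f→8,a→9 5:x→4,f→4,a→10 6:x→8,f→11,a→6 7:x→12,f→7,a→13 8:x→8,f→8,a→8 9:x→8,f→8,a→9 10:x→8,f→9,a→10 11:x→8,f→11,a→13 12:x→4,f→4,a→14 13:x→8,f→13,a→9 14:x→8,f→9,a→9 (ε-aug+det+¬).
'xff': |S_i|=[22, 14, 6, 2] end={s3,s5} — reject; 3/3 single-dels accept.
'fax': N↓-sim [22, 19, 13, 4] end={s2,s3,s5,s9} — reject; 3/3 deletions ∈↓L.
'fxxf': N↓-sim [22, 19, 13, 5, 2] end={s3,s5} rej; 4/4 deletions ∈↓L.
'afaaf': N↓-sim [22, 19, 15, 8, 4, 2] end={s3,s5} rej; 5/5 single-dels accept.
4 words, ⪯-incomp.

A = [xff, fax, fxxf, afaaf].


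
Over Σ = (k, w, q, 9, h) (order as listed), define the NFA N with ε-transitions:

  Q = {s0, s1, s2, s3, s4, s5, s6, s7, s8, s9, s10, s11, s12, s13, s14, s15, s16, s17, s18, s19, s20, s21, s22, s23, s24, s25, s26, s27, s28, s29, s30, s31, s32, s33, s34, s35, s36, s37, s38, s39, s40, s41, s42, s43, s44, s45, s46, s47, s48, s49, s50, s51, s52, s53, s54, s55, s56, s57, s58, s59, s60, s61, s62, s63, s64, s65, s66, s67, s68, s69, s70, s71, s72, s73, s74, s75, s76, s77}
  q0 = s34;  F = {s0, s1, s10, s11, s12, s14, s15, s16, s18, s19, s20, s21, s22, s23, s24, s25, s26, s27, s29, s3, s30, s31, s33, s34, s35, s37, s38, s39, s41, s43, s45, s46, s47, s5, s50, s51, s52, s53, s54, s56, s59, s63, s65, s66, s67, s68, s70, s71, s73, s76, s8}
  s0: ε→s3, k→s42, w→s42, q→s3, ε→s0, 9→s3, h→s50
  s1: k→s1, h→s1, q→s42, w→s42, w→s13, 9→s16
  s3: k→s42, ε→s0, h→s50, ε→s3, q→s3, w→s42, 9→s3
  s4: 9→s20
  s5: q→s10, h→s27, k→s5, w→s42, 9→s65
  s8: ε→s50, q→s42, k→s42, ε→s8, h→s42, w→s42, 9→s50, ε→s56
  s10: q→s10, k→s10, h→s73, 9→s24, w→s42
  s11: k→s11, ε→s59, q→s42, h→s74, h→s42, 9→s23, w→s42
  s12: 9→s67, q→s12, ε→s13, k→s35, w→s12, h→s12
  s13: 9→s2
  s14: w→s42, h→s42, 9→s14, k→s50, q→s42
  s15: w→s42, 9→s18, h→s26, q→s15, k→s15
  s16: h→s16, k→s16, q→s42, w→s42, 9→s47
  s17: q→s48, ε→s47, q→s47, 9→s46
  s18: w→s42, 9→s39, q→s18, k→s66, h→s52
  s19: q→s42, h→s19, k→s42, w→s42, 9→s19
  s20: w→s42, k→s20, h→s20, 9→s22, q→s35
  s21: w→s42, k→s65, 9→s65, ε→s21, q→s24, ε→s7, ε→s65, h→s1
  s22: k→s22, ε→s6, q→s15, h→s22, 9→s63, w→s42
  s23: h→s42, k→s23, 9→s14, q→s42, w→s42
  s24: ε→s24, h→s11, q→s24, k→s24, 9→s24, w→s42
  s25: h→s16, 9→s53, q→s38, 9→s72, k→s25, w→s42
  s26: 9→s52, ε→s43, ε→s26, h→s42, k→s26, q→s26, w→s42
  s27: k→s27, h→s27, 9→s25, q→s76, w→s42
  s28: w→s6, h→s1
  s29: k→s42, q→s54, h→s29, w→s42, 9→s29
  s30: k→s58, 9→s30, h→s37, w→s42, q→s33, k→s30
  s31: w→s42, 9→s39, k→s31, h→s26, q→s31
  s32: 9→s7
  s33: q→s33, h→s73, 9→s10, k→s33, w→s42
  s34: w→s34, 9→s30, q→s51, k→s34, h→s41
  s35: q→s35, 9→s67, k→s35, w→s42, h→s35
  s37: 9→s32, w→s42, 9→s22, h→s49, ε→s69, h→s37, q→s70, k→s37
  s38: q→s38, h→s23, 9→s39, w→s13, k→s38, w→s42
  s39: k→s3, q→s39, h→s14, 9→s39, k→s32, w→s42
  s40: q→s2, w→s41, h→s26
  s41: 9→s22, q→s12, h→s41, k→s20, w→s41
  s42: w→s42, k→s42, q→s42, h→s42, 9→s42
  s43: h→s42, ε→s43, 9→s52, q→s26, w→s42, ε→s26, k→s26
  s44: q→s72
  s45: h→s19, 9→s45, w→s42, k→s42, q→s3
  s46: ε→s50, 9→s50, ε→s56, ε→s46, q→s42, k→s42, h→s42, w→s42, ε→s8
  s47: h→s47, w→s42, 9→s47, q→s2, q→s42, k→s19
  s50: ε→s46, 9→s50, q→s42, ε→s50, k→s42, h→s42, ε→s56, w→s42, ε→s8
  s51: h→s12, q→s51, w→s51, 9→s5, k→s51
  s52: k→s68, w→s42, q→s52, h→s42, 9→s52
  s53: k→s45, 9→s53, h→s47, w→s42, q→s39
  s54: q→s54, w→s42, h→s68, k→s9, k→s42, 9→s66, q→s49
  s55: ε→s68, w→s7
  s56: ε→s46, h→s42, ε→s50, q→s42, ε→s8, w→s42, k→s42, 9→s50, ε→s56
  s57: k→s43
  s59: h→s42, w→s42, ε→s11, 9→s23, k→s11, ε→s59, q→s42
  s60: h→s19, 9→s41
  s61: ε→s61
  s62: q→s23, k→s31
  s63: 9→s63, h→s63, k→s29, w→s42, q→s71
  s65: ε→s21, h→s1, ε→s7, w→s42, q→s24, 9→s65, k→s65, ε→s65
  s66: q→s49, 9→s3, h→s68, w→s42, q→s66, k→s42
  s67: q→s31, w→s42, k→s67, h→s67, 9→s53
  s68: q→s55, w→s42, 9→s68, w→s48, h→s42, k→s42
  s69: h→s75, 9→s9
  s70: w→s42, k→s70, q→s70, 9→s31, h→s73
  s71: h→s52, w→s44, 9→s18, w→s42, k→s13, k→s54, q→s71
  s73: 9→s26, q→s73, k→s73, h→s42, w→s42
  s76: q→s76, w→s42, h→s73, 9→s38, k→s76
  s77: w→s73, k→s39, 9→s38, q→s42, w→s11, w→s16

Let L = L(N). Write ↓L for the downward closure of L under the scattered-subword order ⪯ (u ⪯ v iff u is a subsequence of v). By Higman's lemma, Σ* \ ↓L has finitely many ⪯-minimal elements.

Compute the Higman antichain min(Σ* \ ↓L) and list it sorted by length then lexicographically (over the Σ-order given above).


A = [9w, hkw, 9qhh, q99hq, h99kk].

|Q|=78, |F|=51, |δ|=340 (39 ε).
min D↑ (45 st, q0=0, F={6}): 0:k→0,w→0,q→1,9→2,h→3 1:k→1,w→1,q→1,9→4,h→5 2:k→2,w→6,q→7,9→2,h→8 3:k→9,w→3,q→5,9→10,h→3 4:k→4,w→6,q→11,9→12,h→13 5:k→14,w→5,q→5,9→15,h→5 6:k→6,w→6,q→6,9→6,h→6 7:k→7,w→6,q→7,9→11,h→16 8:k→8,w→6,q→17,9→10,h→8 9:k→9,w→6,q→14,9→10,h→9 10:k→10,w→6,q→18,9→19,h→10 11:k→11,w→6,q→11,9→20,h→16 12:k→12,w→6,q→20,9→12,h→21 13:k→13,w→6,q→22,9→23,h→13 14:k→14,w→6,q→14,9→15,h→14 15:k→15,w→6,q→24,9→25,h→15 16:k→16,w→6,q→16,9→26,h→6 17:k→17,w→6,q→17,9→24,h→16 18:k→18,w→6,q→18,9→27,h→26 19:k→28,w→6,q→29,9→19,h→19 20:k→20,w→6,q→20,9→20,h→30 21:k→21,w→6,q→6,9→31,h→21 22:k→22,w→6,q→22,9→32,h→16 23:k→23,w→6,q→32,9→25,h→31 24:k→24,w→6,q→24,9→33,h→26 25:k→34,w→6,q→33,9→25,h→35 26:k→26,w→6,q→26,9→36,h→6 27:k→37,w→6,q→27,9→33,h→36 28:k→6,w→6,q→38,9→28,h→28 29:k→38,w→6,q→29,9→27,h→36 30:k→30,w→6,q→6,9→39,h→6 31:k→31,w→6,q→6,9→35,h→31 32:k→32,w→6,q→32,9→33,h→39 33:k→40,w→6,q→33,9→33,h→41 34:k→6,w→6,q→40,9→34,h→42 35:k→42,w→6,q→6,9→35,h→35 36:k→43,w→6,q→36,9→36,h→6 37:k→6,w→6,q→37,9→40,h→43 38:k→6,w→6,q→38,9→37,h→43 39:k→39,w→6,q→6,9→41,h→6 40:k→6,w→6,q→40,9→40,h→44 41:k→44,w→6,q→6,9→41,h→6 42:k→6,w→6,q→6,9→42,h→42 43:k→6,w→6,q→43,9→43,h→6 44:k→6,w→6,q→6,9→44,h→6.
'9w': |S_i|=[67, 61, 7] end={s13,s2,s42,s44,s48,s7,s72} rej; 2/2 del acc.
'hkw': run [67, 57, 55, 7] end={s13,s2,s42,s44,s48,s7,s72} ∉↓L; 3/3 deletions ∈↓L.
'9qhh': run [67, 61, 40, 18, 2] end={s42,s74} — reject; 4/4 deletions ∈↓L.
'q99hq': run [67, 55, 45, 35, 16, 2] end={s2,s42} — reject; 5/5 single-dels accept.
'h99kk': N↓-sim [67, 57, 42, 31, 21, 2] end={s42,s9} — reject; 5/5 deletions ∈↓L.
5 obstructions.


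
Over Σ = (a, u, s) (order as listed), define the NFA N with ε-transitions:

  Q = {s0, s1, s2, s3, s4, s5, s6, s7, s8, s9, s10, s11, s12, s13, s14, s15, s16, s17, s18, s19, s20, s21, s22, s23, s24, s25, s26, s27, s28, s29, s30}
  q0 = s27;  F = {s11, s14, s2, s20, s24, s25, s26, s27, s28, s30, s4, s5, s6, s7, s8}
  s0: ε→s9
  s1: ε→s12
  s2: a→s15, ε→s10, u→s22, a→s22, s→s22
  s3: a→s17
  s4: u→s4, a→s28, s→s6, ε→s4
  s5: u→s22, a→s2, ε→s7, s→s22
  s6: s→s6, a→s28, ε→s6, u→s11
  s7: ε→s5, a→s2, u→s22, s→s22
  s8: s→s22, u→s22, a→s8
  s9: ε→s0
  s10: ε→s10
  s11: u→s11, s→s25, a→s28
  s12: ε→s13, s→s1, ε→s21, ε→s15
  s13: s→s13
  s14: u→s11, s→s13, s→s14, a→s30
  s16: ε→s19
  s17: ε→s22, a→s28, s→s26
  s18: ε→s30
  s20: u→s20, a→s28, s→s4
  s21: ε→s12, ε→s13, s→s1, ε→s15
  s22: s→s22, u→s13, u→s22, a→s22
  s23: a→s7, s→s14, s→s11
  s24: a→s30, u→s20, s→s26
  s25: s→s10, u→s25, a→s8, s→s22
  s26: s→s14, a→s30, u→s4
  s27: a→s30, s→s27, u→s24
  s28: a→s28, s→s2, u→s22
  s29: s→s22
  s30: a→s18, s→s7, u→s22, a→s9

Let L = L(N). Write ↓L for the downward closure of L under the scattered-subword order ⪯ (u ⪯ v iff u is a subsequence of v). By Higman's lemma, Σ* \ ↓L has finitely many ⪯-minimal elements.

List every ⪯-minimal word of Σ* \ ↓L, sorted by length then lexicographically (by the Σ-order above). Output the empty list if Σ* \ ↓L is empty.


min(Σ*\↓L) = [au, ass, asaa, uuasa, ussuss].

|Q|=31, |F|=15, |δ|=81 (18 ε).
min D↑ (15 st, q0=0, F={3}): 0:a→1,u→2,s→0 1:a→1,u→3,s→4 2:a→1,u→5,s→6 3:a→3,u→3,s→3 4:a→7,u→3,s→3 5:a→8,u→5,s→9 6:a→1,u→9,s→10 7:a→3,u→3,s→3 8:a→8,u→3,s→7 9:a→8,u→9,s→11 10:a→1,u→12,s→10 11:a→8,u→12,s→11 12:a→8,u→12,s→13 13:a→14,u→13,s→3 14:a→14,u→3,s→3.
'au': |S_i|=[22, 13, 2] end={s13,s22} rej; 2/2 deletions ∈↓L.
'ass': N↓-sim [22, 13, 7, 2] end={s13,s22} — reject; 3/3 deletions ∈↓L.
'asaa': N↓-sim [22, 13, 7, 5, 3] end={s13,s15,s22} rej; 4/4 deletions ∈↓L.
'uuasa': N↓-sim [22, 21, 12, 7, 5, 3] end={s13,s15,s22} ∉↓L; 5/5 deletions ∈↓L.
'ussuss': run [22, 21, 19, 17, 9, 7, 3] end={s10,s13,s22} — reject; 6/6 deletions ∈↓L.
5 words, ⪯-incomp.


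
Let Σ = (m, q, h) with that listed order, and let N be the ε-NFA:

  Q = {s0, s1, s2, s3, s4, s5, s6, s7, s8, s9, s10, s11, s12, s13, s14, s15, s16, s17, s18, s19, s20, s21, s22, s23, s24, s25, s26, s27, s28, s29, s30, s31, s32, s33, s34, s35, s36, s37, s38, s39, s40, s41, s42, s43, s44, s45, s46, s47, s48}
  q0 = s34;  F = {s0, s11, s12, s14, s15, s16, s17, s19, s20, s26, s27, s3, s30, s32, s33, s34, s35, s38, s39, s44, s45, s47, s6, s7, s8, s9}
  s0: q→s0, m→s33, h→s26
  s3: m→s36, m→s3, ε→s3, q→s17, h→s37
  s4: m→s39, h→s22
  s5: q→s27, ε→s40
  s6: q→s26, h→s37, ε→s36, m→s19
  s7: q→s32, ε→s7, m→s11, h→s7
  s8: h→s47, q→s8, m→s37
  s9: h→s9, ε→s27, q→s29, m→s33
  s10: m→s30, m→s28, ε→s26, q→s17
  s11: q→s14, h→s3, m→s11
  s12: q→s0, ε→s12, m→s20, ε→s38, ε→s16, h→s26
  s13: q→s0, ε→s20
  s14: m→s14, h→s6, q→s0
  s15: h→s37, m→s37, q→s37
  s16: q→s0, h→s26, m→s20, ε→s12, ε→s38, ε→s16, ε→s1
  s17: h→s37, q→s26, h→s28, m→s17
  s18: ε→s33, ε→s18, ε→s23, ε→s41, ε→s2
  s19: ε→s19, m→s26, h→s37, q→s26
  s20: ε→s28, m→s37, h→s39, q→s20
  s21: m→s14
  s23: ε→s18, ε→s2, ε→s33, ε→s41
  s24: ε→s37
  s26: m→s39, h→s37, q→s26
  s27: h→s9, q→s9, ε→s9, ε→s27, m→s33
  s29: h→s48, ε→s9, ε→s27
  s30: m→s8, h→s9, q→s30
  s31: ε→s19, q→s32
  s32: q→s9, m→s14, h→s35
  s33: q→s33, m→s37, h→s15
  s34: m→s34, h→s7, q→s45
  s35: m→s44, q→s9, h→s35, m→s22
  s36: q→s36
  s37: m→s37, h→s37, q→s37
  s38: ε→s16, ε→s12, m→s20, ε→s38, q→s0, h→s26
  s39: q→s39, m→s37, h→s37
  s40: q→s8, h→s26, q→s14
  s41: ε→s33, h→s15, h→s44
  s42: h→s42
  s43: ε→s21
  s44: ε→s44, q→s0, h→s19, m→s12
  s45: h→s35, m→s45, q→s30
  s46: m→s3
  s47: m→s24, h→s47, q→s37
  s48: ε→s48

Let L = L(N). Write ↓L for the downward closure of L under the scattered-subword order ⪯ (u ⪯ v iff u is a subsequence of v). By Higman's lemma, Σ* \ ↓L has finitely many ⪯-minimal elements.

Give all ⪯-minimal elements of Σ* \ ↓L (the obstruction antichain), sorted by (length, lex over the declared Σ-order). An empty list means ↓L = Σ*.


A = [qqmm, hmhh, qqmhq, qhmmmm].

|Q|=49, |F|=26, |δ|=140 (38 ε).
min D↑ (24 st, q0=0, F={12}): 0:m→0,q→1,h→2 1:m→1,q→3,h→4 2:m→5,q→6,h→2 3:m→7,q→3,h→8 4:m→9,q→8,h→4 5:m→5,q→10,h→11 6:m→10,q→8,h→4 7:m→12,q→7,h→13 8:m→14,q→8,h→8 9:m→15,q→16,h→17 10:m→10,q→16,h→18 11:m→11,q→19,h→12 12:m→12,q→12,h→12 13:m→12,q→12,h→13 14:m→12,q→14,h→20 15:m→21,q→16,h→22 16:m→14,q→16,h→22 17:m→22,q→22,h→12 18:m→17,q→22,h→12 19:m→19,q→22,h→12 20:m→12,q→12,h→12 21:m→12,q→21,h→23 22:m→23,q→22,h→12 23:m→12,q→23,h→12.
'qqmm': N↓-sim [34, 30, 17, 7, 2] end={s24,s37} — reject; 4/4 single-dels accept.
'hmhh': N↓-sim [34, 30, 22, 10, 2] end={s28,s37} — reject; 4/4 single-dels accept.
'qqmhq': N↓-sim [34, 30, 17, 7, 4, 1] end={s37} ∉↓L; 5/5 single-dels accept.
'qhmmmm': N↓-sim [34, 30, 24, 16, 12, 6, 1] end={s37} — reject; 6/6 del acc.
4 words, ⪯-incomp.


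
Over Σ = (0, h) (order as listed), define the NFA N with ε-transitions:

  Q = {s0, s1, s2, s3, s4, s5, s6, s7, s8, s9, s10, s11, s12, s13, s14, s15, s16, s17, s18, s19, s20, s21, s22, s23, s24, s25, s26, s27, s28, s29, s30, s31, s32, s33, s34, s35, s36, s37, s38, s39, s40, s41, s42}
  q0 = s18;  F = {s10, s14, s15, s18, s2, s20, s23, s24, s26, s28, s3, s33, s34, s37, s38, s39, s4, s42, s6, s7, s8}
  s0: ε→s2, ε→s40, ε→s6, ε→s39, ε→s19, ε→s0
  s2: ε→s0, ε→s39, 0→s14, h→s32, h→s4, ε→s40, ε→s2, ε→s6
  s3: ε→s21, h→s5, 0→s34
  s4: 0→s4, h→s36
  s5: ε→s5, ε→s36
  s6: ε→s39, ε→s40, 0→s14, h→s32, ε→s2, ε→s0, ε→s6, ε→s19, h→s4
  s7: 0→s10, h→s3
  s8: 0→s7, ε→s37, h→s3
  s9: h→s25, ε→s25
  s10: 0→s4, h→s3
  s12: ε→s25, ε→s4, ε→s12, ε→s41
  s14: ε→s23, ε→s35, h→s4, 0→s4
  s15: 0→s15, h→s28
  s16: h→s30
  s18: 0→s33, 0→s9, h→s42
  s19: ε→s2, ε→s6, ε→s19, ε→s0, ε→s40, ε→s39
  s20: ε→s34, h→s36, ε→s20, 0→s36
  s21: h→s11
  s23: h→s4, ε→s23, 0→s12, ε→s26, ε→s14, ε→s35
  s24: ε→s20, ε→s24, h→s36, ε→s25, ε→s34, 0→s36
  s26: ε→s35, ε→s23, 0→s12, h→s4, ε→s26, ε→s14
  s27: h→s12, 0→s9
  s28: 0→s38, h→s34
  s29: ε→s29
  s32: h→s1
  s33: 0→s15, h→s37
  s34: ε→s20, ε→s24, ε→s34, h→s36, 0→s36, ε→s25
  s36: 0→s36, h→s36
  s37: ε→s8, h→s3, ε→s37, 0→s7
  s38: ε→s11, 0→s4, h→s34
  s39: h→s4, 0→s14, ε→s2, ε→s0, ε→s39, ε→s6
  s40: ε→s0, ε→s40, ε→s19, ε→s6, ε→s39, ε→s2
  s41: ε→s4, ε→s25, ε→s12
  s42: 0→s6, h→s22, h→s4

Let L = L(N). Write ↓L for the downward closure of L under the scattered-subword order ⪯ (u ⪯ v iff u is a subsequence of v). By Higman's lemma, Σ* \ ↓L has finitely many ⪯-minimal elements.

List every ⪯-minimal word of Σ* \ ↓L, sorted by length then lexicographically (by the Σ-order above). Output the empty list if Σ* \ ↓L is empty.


|Q|=43, |F|=21, |δ|=123 (69 ε).
min D↑ (15 st, q0=0, F={11}): 0:0→1,h→2 1:0→3,h→4 2:0→5,h→6 3:0→3,h→7 4:0→8,h→9 5:0→10,h→6 6:0→6,h→11 7:0→12,h→13 8:0→14,h→9 9:0→13,h→11 10:0→6,h→6 11:0→11,h→11 12:0→6,h→13 13:0→11,h→11 14:0→6,h→9.
'hhh': |S_i|=[36, 32, 13, 4] end={s1,s11,s36,s5} rej; 3/3 deletions ∈↓L.
'00hh0': run [36, 33, 21, 12, 7, 1] end={s36} rej; 5/5 deletions ∈↓L.
'0hh00': N↓-sim [36, 33, 18, 10, 5, 1] end={s36} — reject; 5/5 single-dels accept.
'h000h': N↓-sim [36, 32, 27, 17, 8, 1] end={s36} ∉↓L; 5/5 deletions ∈↓L.
'00h00h': N↓-sim [36, 33, 21, 12, 8, 2, 1] end={s36} ∉↓L; 6/6 deletions ∈↓L.
5 words, ⪯-incomp.

min(Σ*\↓L) = [hhh, 00hh0, 0hh00, h000h, 00h00h].
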